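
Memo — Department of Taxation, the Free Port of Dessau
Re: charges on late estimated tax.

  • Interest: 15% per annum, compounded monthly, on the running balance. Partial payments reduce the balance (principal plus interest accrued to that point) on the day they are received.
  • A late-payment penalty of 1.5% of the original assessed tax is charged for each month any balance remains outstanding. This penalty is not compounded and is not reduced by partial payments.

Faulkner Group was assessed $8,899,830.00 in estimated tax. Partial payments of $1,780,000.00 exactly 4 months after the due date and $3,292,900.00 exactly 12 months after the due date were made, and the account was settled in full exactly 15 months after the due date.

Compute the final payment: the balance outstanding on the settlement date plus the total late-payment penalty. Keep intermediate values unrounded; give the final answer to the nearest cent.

Monthly rate = 15% ÷ 12 = 1.25%
Balance at month 4: $8,899,830.0000 × (1 + 0.0125)^4 = $9,353,234.8378…
After $1,780,000.00 payment: $9,353,234.8378… − $1,780,000.00 = $7,573,234.8378…
Balance at month 12: $7,573,234.8378… × (1 + 0.0125)^8 = $8,364,532.6194…
After $3,292,900.00 payment: $8,364,532.6194… − $3,292,900.00 = $5,071,632.6194…
Balance at month 15: $5,071,632.6194… × (1 + 0.0125)^3 = $5,264,206.0759…
Penalty: 15 × 1.5% × $8,899,830.00 = $2,002,461.75
Final settlement = outstanding balance + penalty = $5,264,206.0759… + $2,002,461.75 = $7,266,667.83

$7,266,667.83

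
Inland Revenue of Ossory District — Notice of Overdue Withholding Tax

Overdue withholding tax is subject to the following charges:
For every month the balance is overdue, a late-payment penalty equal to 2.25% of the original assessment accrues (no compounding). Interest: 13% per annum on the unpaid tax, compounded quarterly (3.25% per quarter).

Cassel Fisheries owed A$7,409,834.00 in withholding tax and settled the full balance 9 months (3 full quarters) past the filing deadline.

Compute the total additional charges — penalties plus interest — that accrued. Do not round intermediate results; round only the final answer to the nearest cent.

Late-payment penalty = 2.25% × A$7,409,834.00 × 9 mo = A$1,500,491.39…
Interest: A$7,409,834.00 × ((1 + 0.0325)^3 − 1) = A$7,409,834.00 × 0.1007031… = A$746,193.0922…
Penalties + interest = A$1,500,491.3850 + A$746,193.0922… = A$2,246,684.48

A$2,246,684.48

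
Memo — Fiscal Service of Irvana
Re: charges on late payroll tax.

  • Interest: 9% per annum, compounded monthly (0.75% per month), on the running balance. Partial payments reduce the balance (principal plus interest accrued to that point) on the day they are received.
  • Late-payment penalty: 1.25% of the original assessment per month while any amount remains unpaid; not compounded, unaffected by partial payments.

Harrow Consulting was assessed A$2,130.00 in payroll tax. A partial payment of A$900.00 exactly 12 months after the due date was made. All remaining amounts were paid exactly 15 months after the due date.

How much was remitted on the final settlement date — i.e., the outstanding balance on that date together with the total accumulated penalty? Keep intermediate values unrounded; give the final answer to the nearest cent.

Balance at month 12: A$2,130.0000 × (1 + 0.0075)^12 = A$2,329.8087…
After A$900.00 payment: A$2,329.8087… − A$900.00 = A$1,429.8087…
Balance at month 15: A$1,429.8087… × (1 + 0.0075)^3 = A$1,462.2213…
Penalty: 15 × 1.25% × A$2,130.00 = A$399.38…
Final settlement = outstanding balance + penalty = A$1,462.2213… + A$399.38… = A$1,861.60

A$1,861.60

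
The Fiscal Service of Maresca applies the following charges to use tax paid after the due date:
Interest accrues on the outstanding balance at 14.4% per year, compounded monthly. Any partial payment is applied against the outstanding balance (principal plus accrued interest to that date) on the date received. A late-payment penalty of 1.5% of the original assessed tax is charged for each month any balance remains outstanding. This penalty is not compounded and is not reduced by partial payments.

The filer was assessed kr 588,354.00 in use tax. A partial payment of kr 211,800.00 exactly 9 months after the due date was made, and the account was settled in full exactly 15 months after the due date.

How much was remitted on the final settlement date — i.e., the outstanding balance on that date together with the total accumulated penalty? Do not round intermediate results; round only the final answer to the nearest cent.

kr 608,498.50

Monthly rate = 14.4% ÷ 12 = 1.2%
Balance at month 9: kr 588,354.0000 × (1 + 0.012)^9 = kr 655,033.2157…
After kr 211,800.00 payment: kr 655,033.2157… − kr 211,800.00 = kr 443,233.2157…
Balance at month 15: kr 443,233.2157… × (1 + 0.012)^6 = kr 476,118.8476…
Penalty: 15 × 1.5% × kr 588,354.00 = kr 132,379.65
Final settlement = outstanding balance + penalty = kr 476,118.8476… + kr 132,379.65 = kr 608,498.50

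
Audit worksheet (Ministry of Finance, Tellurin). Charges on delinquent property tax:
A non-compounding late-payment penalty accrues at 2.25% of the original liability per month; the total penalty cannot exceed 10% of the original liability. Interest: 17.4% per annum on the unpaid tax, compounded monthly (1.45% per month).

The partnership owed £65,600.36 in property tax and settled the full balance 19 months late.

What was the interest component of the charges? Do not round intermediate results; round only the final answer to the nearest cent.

Interest: £65,600.36 × ((1 + 0.0145)^19 − 1) = £65,600.36 × 0.3145859… = £20,636.9495…

£20,636.95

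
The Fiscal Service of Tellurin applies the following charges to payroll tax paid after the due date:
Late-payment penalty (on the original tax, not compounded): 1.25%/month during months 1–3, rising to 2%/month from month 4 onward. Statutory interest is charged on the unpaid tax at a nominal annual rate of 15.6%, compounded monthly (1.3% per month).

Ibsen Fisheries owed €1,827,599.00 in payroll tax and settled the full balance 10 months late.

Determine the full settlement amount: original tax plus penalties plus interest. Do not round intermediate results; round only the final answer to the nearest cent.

€2,403,977.55

Penalty, months 1–3: 3 × 1.25% × €1,827,599.00 = €68,534.96…
Penalty, months 4–10: 7 × 2% × €1,827,599.00 = €255,863.86
Interest: €1,827,599.00 × ((1 + 0.013)^10 − 1) = €1,827,599.00 × 0.1378747… = €251,979.7231…
Total = €1,827,599.00 + €324,398.8225 + €251,979.7231… = €2,403,977.55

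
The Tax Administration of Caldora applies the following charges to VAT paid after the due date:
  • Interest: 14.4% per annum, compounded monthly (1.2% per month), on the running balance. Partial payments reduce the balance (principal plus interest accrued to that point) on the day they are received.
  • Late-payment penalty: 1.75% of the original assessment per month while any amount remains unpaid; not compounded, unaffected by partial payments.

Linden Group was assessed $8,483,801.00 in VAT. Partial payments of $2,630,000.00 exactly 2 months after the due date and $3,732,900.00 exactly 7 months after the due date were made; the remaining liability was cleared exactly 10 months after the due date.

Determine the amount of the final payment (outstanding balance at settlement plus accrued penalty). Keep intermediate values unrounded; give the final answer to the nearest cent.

Balance at month 2: $8,483,801.0000 × (1 + 0.012)^2 = $8,688,633.8913…
After $2,630,000.00 payment: $8,688,633.8913… − $2,630,000.00 = $6,058,633.8913…
Balance at month 7: $6,058,633.8913… × (1 + 0.012)^5 = $6,430,981.6805…
After $3,732,900.00 payment: $6,430,981.6805… − $3,732,900.00 = $2,698,081.6805…
Balance at month 10: $2,698,081.6805… × (1 + 0.012)^3 = $2,796,382.8546…
Penalty: 10 × 1.75% × $8,483,801.00 = $1,484,665.18…
Final settlement = outstanding balance + penalty = $2,796,382.8546… + $1,484,665.18… = $4,281,048.03

$4,281,048.03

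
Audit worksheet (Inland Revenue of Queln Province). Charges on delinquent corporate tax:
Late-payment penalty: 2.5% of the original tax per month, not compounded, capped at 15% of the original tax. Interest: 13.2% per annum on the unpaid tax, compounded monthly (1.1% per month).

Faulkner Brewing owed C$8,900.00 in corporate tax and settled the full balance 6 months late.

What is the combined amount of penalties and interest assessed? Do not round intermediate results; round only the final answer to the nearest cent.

C$1,938.79

Penalty (uncapped): 6 × 2.5% × C$8,900.00 = C$1,335.00; cap = 15% × C$8,900.00 = C$1,335.00 → penalty = C$1,335.00
Interest: C$8,900.00 × ((1 + 0.011)^6 − 1) = C$8,900.00 × 0.0678418… = C$603.7924…
Penalties + interest = C$1,335.0000 + C$603.7924… = C$1,938.79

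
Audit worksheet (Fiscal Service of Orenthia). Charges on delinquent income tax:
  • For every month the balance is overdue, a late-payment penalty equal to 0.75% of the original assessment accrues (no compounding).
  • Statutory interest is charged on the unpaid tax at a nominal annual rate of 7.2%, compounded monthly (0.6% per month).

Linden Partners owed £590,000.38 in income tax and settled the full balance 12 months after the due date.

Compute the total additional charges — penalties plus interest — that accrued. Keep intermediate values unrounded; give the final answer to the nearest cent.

£97,010.32

Late-payment penalty: 12 × 0.75% × £590,000.38 = £53,100.03…
Interest: £590,000.38 × ((1 + 0.006)^12 − 1) = £590,000.38 × 0.0744242… = £43,910.2872…
Penalties + interest = £53,100.0342 + £43,910.2872… = £97,010.32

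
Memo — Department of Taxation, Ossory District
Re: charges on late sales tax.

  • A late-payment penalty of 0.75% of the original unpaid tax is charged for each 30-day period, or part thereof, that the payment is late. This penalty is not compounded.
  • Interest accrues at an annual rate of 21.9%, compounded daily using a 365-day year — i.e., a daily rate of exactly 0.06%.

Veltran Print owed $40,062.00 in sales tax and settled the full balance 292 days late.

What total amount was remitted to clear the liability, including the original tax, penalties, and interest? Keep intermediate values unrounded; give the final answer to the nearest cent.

$50,735.39

Penalty periods: ⌈292/30⌉ = 10; penalty = 10 × 0.75% × $40,062.00 = $3,004.65
Interest: $40,062.00 × ((1 + 0.0006)^292 − 1) = $40,062.00 × 0.19142189… = $7,668.7438…
Total = $40,062.00 + $3,004.6500 + $7,668.7438… = $50,735.39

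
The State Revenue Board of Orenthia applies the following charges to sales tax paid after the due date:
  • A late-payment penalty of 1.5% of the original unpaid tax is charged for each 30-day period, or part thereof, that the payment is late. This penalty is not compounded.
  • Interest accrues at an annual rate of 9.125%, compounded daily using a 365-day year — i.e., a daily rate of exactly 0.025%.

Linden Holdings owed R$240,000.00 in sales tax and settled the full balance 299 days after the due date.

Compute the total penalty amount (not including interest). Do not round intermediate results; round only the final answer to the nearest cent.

Penalty periods: ⌈299/30⌉ = 10; penalty = 10 × 1.5% × R$240,000.00 = R$36,000.00

R$36,000.00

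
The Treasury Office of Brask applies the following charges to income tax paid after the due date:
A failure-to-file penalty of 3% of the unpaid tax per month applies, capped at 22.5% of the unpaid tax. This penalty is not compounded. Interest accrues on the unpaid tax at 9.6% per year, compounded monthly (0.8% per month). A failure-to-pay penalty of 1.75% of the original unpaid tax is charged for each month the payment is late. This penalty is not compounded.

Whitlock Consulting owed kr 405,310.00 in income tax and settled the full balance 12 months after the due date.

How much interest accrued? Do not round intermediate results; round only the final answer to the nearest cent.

kr 40,668.28

Interest: kr 405,310.00 × ((1 + 0.008)^12 − 1) = kr 405,310.00 × 0.1003387… = kr 40,668.2760…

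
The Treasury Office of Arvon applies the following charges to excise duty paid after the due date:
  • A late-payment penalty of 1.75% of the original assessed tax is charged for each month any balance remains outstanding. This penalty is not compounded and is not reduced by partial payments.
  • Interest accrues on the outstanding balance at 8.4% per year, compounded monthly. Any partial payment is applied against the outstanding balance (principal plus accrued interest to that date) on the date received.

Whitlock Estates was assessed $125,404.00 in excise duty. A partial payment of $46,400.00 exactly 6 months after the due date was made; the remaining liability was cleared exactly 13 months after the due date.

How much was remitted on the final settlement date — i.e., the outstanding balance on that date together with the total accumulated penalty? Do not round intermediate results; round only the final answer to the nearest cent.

$117,115.08

Monthly rate = 8.4% ÷ 12 = 0.7%
Balance at month 6: $125,404.0000 × (1 + 0.007)^6 = $130,764.0047…
After $46,400.00 payment: $130,764.0047… − $46,400.00 = $84,364.0047…
Balance at month 13: $84,364.0047… × (1 + 0.007)^7 = $88,585.6714…
Penalty: 13 × 1.75% × $125,404.00 = $28,529.41
Final settlement = outstanding balance + penalty = $88,585.6714… + $28,529.41 = $117,115.08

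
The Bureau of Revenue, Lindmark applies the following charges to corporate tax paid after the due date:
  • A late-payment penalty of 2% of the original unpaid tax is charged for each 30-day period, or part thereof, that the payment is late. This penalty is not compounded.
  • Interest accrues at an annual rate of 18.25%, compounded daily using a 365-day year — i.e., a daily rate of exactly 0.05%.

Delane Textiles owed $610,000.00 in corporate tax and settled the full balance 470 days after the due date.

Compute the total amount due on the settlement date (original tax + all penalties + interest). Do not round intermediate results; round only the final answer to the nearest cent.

Penalty periods: ⌈470/30⌉ = 16; penalty = 16 × 2% × $610,000.00 = $195,200.00
Interest: $610,000.00 × ((1 + 0.0005)^470 − 1) = $610,000.00 × 0.26483448… = $161,549.0342…
Total = $610,000.00 + $195,200.0000 + $161,549.0342… = $966,749.03

$966,749.03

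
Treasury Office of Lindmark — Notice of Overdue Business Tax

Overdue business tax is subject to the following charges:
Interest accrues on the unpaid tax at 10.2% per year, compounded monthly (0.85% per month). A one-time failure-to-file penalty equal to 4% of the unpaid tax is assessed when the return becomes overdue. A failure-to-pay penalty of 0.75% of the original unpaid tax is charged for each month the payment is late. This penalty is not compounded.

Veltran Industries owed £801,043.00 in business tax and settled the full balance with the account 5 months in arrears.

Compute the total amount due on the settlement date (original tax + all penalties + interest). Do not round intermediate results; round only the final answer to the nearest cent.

£897,751.85

Failure-to-file penalty: 4% × £801,043.00 = £32,041.72
Failure-to-pay penalty: 5 × 0.75% × £801,043.00 = £30,039.11…
Interest: £801,043.00 × ((1 + 0.0085)^5 − 1) = £801,043.00 × 0.0432287… = £34,628.0214…
Total = £801,043.00 + £62,080.8325 + £34,628.0214… = £897,751.85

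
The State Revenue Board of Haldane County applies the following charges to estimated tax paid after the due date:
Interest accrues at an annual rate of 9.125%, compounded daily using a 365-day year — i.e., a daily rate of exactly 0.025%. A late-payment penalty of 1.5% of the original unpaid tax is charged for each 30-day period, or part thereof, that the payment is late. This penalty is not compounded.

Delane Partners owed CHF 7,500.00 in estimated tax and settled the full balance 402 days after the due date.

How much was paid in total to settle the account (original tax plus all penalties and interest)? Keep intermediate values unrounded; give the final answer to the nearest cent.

CHF 9,867.82

Penalty periods: ⌈402/30⌉ = 14; penalty = 14 × 1.5% × CHF 7,500.00 = CHF 1,575.00
Interest: CHF 7,500.00 × ((1 + 0.00025)^402 − 1) = CHF 7,500.00 × 0.10570975… = CHF 792.8232…
Total = CHF 7,500.00 + CHF 1,575.0000 + CHF 792.8232… = CHF 9,867.82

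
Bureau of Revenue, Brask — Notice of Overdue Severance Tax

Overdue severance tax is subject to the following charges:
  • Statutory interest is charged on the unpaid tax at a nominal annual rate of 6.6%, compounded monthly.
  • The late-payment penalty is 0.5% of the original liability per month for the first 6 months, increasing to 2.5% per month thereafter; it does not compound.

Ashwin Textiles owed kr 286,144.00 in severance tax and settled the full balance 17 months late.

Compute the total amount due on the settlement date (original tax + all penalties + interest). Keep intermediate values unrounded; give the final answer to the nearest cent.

Penalty, months 1–6: 6 × 0.5% × kr 286,144.00 = kr 8,584.32
Penalty, months 7–17: 11 × 2.5% × kr 286,144.00 = kr 78,689.60
Interest (6.6%/yr ÷ 12 = 0.55%/month): kr 286,144.00 × ((1 + 0.0055)^17 − 1) = kr 27,964.6655…
Total = kr 286,144.00 + kr 87,273.9200 + kr 27,964.6655… = kr 401,382.59

kr 401,382.59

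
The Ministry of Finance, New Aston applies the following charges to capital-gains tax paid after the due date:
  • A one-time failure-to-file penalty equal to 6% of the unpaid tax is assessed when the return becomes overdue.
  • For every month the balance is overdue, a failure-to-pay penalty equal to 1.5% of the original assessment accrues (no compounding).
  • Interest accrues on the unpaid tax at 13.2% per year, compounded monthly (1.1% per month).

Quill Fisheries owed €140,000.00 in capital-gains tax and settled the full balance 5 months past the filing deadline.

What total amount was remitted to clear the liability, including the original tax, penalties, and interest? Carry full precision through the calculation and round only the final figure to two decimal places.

€166,771.27

Failure-to-file penalty: 6% × €140,000.00 = €8,400.00
Failure-to-pay penalty = 1.5% × €140,000.00 × 5 mo = €10,500.00
Interest: €140,000.00 × ((1 + 0.011)^5 − 1) = €140,000.00 × 0.0562234… = €7,871.2737…
Total = €140,000.00 + €18,900.0000 + €7,871.2737… = €166,771.27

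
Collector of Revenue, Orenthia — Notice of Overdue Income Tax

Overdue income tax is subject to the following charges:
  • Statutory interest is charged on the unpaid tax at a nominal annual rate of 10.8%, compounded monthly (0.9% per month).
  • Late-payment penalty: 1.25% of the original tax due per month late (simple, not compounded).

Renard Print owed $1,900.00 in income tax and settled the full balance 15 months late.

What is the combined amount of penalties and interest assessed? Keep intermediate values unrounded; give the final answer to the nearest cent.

Late-payment penalty: 15 × 1.25% × $1,900.00 = $356.25
Interest: $1,900.00 × ((1 + 0.009)^15 − 1) = $1,900.00 × 0.1438458… = $273.3071…
Penalties + interest = $356.2500 + $273.3071… = $629.56

$629.56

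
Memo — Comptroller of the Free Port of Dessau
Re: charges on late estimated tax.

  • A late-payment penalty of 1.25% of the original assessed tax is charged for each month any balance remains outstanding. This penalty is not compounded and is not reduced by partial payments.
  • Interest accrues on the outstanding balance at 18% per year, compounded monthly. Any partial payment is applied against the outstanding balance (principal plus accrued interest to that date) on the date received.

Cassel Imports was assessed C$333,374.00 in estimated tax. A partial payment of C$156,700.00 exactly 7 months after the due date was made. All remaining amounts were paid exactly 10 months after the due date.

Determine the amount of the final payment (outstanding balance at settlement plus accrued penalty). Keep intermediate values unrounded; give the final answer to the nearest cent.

Monthly rate = 18% ÷ 12 = 1.5%
Balance at month 7: C$333,374.0000 × (1 + 0.015)^7 = C$369,993.4380…
After C$156,700.00 payment: C$369,993.4380… − C$156,700.00 = C$213,293.4380…
Balance at month 10: C$213,293.4380… × (1 + 0.015)^3 = C$223,036.3356…
Penalty: 10 × 1.25% × C$333,374.00 = C$41,671.75
Final settlement = outstanding balance + penalty = C$223,036.3356… + C$41,671.75 = C$264,708.09

C$264,708.09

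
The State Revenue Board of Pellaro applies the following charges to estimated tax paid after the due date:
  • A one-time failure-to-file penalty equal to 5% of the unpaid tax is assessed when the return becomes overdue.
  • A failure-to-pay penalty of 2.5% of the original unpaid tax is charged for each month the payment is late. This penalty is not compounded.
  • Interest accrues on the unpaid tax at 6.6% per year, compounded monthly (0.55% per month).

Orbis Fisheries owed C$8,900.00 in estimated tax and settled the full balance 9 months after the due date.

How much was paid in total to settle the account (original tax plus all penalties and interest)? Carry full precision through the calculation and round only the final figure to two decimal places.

C$11,797.87

Failure-to-file penalty: 5% × C$8,900.00 = C$445.00
Failure-to-pay penalty: 9 × 2.5% × C$8,900.00 = C$2,002.50
Interest: C$8,900.00 × ((1 + 0.0055)^9 − 1) = C$8,900.00 × 0.0506031… = C$450.3675…
Total = C$8,900.00 + C$2,447.5000 + C$450.3675… = C$11,797.87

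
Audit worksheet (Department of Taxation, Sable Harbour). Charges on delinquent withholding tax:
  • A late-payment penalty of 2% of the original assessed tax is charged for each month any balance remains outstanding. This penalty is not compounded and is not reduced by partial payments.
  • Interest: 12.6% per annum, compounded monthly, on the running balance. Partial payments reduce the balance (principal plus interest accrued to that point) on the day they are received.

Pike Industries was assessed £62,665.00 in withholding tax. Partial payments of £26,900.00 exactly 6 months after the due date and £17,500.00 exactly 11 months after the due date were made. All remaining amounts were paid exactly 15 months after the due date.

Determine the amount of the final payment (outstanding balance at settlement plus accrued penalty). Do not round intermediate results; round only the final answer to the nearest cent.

£44,295.60

Monthly rate = 12.6% ÷ 12 = 1.05%
Balance at month 6: £62,665.0000 × (1 + 0.0105)^6 = £66,717.9896…
After £26,900.00 payment: £66,717.9896… − £26,900.00 = £39,817.9896…
Balance at month 11: £39,817.9896… × (1 + 0.0105)^5 = £41,952.7967…
After £17,500.00 payment: £41,952.7967… − £17,500.00 = £24,452.7967…
Balance at month 15: £24,452.7967… × (1 + 0.0105)^4 = £25,496.1032…
Penalty: 15 × 2% × £62,665.00 = £18,799.50
Final settlement = outstanding balance + penalty = £25,496.1032… + £18,799.50 = £44,295.60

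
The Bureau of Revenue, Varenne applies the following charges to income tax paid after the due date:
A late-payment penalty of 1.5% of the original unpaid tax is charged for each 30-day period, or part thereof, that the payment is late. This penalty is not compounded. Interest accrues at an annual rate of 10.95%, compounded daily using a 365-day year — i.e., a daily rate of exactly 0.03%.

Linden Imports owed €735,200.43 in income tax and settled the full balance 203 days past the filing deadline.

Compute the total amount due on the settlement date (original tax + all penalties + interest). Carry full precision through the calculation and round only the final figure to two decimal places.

€858,554.51

Penalty periods: ⌈203/30⌉ = 7; penalty = 7 × 1.5% × €735,200.43 = €77,196.05…
Interest: €735,200.43 × ((1 + 0.0003)^203 − 1) = €735,200.43 × 0.06278292… = €46,158.0320…
Total = €735,200.43 + €77,196.0452… + €46,158.0320… = €858,554.51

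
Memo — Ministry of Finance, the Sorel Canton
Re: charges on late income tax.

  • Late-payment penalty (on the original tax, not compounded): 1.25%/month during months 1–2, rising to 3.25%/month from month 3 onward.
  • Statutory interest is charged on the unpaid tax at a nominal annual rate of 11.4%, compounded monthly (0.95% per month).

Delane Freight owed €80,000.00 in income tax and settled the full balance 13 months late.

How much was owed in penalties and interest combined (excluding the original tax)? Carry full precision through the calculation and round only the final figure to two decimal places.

Penalty, months 1–2: 2 × 1.25% × €80,000.00 = €2,000.00
Penalty, months 3–13: 11 × 3.25% × €80,000.00 = €28,600.00
Interest: €80,000.00 × ((1 + 0.0095)^13 − 1) = €80,000.00 × 0.1307906… = €10,463.2507…
Penalties + interest = €30,600.0000 + €10,463.2507… = €41,063.25

€41,063.25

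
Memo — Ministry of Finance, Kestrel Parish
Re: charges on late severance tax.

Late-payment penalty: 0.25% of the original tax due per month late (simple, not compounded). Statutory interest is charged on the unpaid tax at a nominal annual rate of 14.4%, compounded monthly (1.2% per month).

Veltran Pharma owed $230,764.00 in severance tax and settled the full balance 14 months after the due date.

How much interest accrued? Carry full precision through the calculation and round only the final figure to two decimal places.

$41,942.34

Interest: $230,764.00 × ((1 + 0.012)^14 − 1) = $230,764.00 × 0.1817543… = $41,942.3391…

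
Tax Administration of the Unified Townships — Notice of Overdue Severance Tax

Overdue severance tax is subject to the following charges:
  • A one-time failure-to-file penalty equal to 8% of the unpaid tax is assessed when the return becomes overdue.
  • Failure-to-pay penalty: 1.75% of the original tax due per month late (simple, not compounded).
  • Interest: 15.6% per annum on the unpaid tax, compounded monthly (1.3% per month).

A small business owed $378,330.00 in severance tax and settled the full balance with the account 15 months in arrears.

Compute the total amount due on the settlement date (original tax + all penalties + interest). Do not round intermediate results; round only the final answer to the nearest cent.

$588,789.21

Failure-to-file penalty: 8% × $378,330.00 = $30,266.40
Failure-to-pay penalty: 15 × 1.75% × $378,330.00 = $99,311.63…
Interest: $378,330.00 × ((1 + 0.013)^15 − 1) = $378,330.00 × 0.2137848… = $80,881.1884…
Total = $378,330.00 + $129,578.0250 + $80,881.1884… = $588,789.21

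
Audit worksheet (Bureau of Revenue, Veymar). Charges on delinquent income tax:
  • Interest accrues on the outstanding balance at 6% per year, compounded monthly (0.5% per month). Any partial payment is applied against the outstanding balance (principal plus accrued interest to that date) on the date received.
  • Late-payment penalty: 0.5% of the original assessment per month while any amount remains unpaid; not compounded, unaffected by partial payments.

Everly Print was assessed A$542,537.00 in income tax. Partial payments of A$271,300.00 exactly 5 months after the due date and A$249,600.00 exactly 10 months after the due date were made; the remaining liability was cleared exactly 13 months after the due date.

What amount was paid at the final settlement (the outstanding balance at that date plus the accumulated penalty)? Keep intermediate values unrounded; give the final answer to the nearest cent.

Balance at month 5: A$542,537.0000 × (1 + 0.005)^5 = A$556,236.7391…
After A$271,300.00 payment: A$556,236.7391… − A$271,300.00 = A$284,936.7391…
Balance at month 10: A$284,936.7391… × (1 + 0.005)^5 = A$292,131.7488…
After A$249,600.00 payment: A$292,131.7488… − A$249,600.00 = A$42,531.7488…
Balance at month 13: A$42,531.7488… × (1 + 0.005)^3 = A$43,172.9203…
Penalty: 13 × 0.5% × A$542,537.00 = A$35,264.91…
Final settlement = outstanding balance + penalty = A$43,172.9203… + A$35,264.91… = A$78,437.83

A$78,437.83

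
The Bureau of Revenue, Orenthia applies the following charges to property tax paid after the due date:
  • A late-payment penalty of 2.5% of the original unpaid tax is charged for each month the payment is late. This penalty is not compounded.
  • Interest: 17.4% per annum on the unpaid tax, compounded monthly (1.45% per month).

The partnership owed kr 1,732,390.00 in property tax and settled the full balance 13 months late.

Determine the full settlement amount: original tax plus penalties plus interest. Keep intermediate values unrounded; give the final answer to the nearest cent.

kr 2,651,949.29

Late-payment penalty: 13 × 2.5% × kr 1,732,390.00 = kr 563,026.75
Interest: kr 1,732,390.00 × ((1 + 0.0145)^13 − 1) = kr 1,732,390.00 × 0.2058039… = kr 356,532.5395…
Total = kr 1,732,390.00 + kr 563,026.7500 + kr 356,532.5395… = kr 2,651,949.29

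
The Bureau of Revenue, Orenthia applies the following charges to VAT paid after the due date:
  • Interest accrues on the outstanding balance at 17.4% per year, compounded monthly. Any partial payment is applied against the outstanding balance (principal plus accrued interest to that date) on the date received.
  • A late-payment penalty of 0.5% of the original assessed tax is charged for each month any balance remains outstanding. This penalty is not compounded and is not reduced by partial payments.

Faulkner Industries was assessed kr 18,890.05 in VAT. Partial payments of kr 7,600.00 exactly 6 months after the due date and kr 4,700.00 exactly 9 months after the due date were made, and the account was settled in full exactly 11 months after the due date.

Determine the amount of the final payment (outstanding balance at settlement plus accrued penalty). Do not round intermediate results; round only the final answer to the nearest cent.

Monthly rate = 17.4% ÷ 12 = 1.45%
Balance at month 6: kr 18,890.0500 × (1 + 0.0145)^6 = kr 20,594.2232…
After kr 7,600.00 payment: kr 20,594.2232… − kr 7,600.00 = kr 12,994.2232…
Balance at month 9: kr 12,994.2232… × (1 + 0.0145)^3 = kr 13,567.7076…
After kr 4,700.00 payment: kr 13,567.7076… − kr 4,700.00 = kr 8,867.7076…
Balance at month 11: kr 8,867.7076… × (1 + 0.0145)^2 = kr 9,126.7356…
Penalty: 11 × 0.5% × kr 18,890.05 = kr 1,038.95…
Final settlement = outstanding balance + penalty = kr 9,126.7356… + kr 1,038.95… = kr 10,165.69

kr 10,165.69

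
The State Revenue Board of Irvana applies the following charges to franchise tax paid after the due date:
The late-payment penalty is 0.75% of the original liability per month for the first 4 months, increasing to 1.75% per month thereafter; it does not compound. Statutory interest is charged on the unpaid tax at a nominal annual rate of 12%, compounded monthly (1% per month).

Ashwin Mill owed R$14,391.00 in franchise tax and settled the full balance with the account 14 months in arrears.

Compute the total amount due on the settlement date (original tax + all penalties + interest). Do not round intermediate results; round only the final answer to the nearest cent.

Penalty, months 1–4: 4 × 0.75% × R$14,391.00 = R$431.73
Penalty, months 5–14: 10 × 1.75% × R$14,391.00 = R$2,518.43…
Interest: R$14,391.00 × ((1 + 0.01)^14 − 1) = R$14,391.00 × 0.1494742… = R$2,151.0834…
Total = R$14,391.00 + R$2,950.1550 + R$2,151.0834… = R$19,492.24

R$19,492.24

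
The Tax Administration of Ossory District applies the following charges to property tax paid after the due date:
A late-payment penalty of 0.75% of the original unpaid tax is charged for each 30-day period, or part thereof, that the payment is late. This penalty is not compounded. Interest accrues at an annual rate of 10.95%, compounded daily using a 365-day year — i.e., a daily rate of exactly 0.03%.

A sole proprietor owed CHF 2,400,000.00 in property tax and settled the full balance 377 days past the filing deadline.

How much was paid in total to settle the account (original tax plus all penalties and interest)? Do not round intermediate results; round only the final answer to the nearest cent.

Penalty periods: ⌈377/30⌉ = 13; penalty = 13 × 0.75% × CHF 2,400,000.00 = CHF 234,000.00
Interest: CHF 2,400,000.00 × ((1 + 0.0003)^377 − 1) = CHF 2,400,000.00 × 0.11972491… = CHF 287,339.7822…
Total = CHF 2,400,000.00 + CHF 234,000.0000 + CHF 287,339.7822… = CHF 2,921,339.78

CHF 2,921,339.78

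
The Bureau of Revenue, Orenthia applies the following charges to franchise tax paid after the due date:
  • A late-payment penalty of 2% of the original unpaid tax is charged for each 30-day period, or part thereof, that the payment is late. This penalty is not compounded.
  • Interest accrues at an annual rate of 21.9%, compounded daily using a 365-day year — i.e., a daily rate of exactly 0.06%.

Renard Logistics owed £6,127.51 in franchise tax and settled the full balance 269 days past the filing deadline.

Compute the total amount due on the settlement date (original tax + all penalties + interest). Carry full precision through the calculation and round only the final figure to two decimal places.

Penalty periods: ⌈269/30⌉ = 9; penalty = 9 × 2% × £6,127.51 = £1,102.95…
Interest: £6,127.51 × ((1 + 0.0006)^269 − 1) = £6,127.51 × 0.17509806… = £1,072.9151…
Total = £6,127.51 + £1,102.9518 + £1,072.9151… = £8,303.38

£8,303.38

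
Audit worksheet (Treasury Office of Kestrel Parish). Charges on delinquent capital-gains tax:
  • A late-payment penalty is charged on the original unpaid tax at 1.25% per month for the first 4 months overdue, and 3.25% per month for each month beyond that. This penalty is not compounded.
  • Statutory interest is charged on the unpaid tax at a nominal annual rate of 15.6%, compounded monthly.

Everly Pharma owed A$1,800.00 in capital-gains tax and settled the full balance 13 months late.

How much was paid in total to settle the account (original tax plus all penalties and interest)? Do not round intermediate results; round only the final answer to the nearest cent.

Penalty, months 1–4: 4 × 1.25% × A$1,800.00 = A$90.00
Penalty, months 5–13: 9 × 3.25% × A$1,800.00 = A$526.50
Interest (15.6%/yr ÷ 12 = 1.3%/month): A$1,800.00 × ((1 + 0.013)^13 − 1) = A$329.0962…
Total = A$1,800.00 + A$616.5000 + A$329.0962… = A$2,745.60

A$2,745.60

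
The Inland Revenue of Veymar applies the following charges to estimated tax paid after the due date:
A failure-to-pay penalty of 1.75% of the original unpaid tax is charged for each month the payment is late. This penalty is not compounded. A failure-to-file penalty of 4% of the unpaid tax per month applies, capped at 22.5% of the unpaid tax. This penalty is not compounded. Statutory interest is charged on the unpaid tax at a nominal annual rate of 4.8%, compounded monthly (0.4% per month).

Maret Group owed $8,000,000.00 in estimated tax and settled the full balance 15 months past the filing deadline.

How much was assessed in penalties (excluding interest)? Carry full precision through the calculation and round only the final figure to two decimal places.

$3,900,000.00

Failure-to-file: 15 × 4% × $8,000,000.00 = $4,800,000.00, capped at 22.5% × $8,000,000.00 = $1,800,000.00
Failure-to-pay penalty = 1.75% × $8,000,000.00 × 15 mo = $2,100,000.00
Total penalty = $1,800,000.00 + $2,100,000.00 = $3,900,000.00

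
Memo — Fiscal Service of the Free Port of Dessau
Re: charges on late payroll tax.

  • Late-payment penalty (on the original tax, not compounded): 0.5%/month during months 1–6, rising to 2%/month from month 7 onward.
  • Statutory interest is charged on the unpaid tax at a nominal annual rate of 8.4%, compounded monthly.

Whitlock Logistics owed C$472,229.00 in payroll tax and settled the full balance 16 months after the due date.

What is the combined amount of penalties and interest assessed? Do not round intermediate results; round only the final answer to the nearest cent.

Penalty, months 1–6: 6 × 0.5% × C$472,229.00 = C$14,166.87
Penalty, months 7–16: 10 × 2% × C$472,229.00 = C$94,445.80
Interest (8.4%/yr ÷ 12 = 0.7%/month): C$472,229.00 × ((1 + 0.007)^16 − 1) = C$55,759.1589…
Penalties + interest = C$108,612.6700 + C$55,759.1589… = C$164,371.83

C$164,371.83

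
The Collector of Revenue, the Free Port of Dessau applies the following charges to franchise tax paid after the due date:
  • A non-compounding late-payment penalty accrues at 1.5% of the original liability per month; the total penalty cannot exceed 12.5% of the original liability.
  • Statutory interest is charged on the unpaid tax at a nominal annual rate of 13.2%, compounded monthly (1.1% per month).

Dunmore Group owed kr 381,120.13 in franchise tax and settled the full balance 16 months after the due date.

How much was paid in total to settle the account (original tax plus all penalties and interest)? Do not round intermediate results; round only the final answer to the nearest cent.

kr 501,665.65

Penalty (uncapped): 16 × 1.5% × kr 381,120.13 = kr 91,468.83…; cap = 12.5% × kr 381,120.13 = kr 47,640.02… → penalty = kr 47,640.02…
Interest: kr 381,120.13 × ((1 + 0.011)^16 − 1) = kr 381,120.13 × 0.1912927… = kr 72,905.5080…
Total = kr 381,120.13 + kr 47,640.0163… + kr 72,905.5080… = kr 501,665.65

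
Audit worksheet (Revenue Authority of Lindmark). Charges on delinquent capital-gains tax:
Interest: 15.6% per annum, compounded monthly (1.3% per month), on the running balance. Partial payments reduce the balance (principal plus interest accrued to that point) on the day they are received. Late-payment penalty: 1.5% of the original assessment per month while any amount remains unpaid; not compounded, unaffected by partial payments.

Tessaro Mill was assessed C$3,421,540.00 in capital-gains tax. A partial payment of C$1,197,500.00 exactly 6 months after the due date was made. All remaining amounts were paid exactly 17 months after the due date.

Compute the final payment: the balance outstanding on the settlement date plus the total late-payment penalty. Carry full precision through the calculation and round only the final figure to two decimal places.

C$3,753,867.15

Balance at month 6: C$3,421,540.0000 × (1 + 0.013)^6 = C$3,697,245.5398…
After C$1,197,500.00 payment: C$3,697,245.5398… − C$1,197,500.00 = C$2,499,745.5398…
Balance at month 17: C$2,499,745.5398… × (1 + 0.013)^11 = C$2,881,374.4519…
Penalty: 17 × 1.5% × C$3,421,540.00 = C$872,492.70
Final settlement = outstanding balance + penalty = C$2,881,374.4519… + C$872,492.70 = C$3,753,867.15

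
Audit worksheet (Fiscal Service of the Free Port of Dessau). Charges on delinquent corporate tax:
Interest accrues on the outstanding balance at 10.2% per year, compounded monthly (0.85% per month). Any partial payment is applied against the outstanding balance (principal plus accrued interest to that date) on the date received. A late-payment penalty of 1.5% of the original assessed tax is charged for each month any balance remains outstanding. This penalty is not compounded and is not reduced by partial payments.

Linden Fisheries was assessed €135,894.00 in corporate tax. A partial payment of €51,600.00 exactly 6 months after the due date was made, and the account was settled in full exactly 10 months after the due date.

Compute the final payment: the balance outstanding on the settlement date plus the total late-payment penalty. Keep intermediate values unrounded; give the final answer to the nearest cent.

Balance at month 6: €135,894.0000 × (1 + 0.0085)^6 = €142,973.5489…
After €51,600.00 payment: €142,973.5489… − €51,600.00 = €91,373.5489…
Balance at month 10: €91,373.5489… × (1 + 0.0085)^4 = €94,520.0850…
Penalty: 10 × 1.5% × €135,894.00 = €20,384.10
Final settlement = outstanding balance + penalty = €94,520.0850… + €20,384.10 = €114,904.18

€114,904.18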